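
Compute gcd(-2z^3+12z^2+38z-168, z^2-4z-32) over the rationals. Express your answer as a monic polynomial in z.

z+4

By polynomial division,
  -2z^3+12z^2+38z-168 = (-2z+4)(z^2-4z-32) + (-10z-40)
  z^2-4z-32 = (-(1/10)z+4/5)(-10z-40) + (0)
Last nonzero remainder: -10z-40. Dividing through by -10 gives the monic gcd z+4.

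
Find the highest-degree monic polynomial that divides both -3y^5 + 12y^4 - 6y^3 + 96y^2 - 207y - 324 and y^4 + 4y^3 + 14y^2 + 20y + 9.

By polynomial division,
  -3y^5 + 12y^4 - 6y^3 + 96y^2 - 207y - 324 = (-3y + 24)(y^4 + 4y^3 + 14y^2 + 20y + 9) + (-60y^3 - 180y^2 - 660y - 540)
  y^4 + 4y^3 + 14y^2 + 20y + 9 = (-(1/60)y - 1/60)(-60y^3 - 180y^2 - 660y - 540) + (0)
Last nonzero remainder: -60y^3 - 180y^2 - 660y - 540. Dividing through by -60 gives the monic gcd y^3 + 3y^2 + 11y + 9.

y^3 + 3y^2 + 11y + 9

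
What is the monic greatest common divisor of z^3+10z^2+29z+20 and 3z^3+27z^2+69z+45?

Repeated division with remainder:
  z^3+10z^2+29z+20 = (1/3)(3z^3+27z^2+69z+45) + (z^2+6z+5)
  3z^3+27z^2+69z+45 = (3z+9)(z^2+6z+5) + (0)
The last nonzero remainder z^2+6z+5 is already monic.

z^2+6z+5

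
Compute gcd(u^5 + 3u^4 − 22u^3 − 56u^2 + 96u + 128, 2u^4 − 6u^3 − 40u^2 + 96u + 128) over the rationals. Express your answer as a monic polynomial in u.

By polynomial division,
  u^5 + 3u^4 − 22u^3 − 56u^2 + 96u + 128 = ((1/2)u + 3)(2u^4 − 6u^3 − 40u^2 + 96u + 128) + (16u^3 + 16u^2 − 256u − 256)
  2u^4 − 6u^3 − 40u^2 + 96u + 128 = ((1/8)u − 1/2)(16u^3 + 16u^2 − 256u − 256) + (0)
Last nonzero remainder: 16u^3 + 16u^2 − 256u − 256. Dividing through by 16 gives the monic gcd u^3 + u^2 − 16u − 16.

u^3 + u^2 − 16u − 16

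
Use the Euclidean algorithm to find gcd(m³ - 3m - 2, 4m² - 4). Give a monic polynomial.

Apply the Euclidean algorithm:
  m³ - 3m - 2 = ((1/4)m)(4m² - 4) + (-2m - 2)
  4m² - 4 = (-2m + 2)(-2m - 2) + (0)
Last nonzero remainder: -2m - 2. Dividing through by -2 gives the monic gcd m + 1.

m + 1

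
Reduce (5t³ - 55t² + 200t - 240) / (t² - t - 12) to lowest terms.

(5t² - 35t + 60)/(t + 3)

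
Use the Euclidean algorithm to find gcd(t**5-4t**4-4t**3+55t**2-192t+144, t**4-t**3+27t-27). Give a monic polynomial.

t**3-4t**2+12t-9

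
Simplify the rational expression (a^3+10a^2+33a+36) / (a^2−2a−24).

Repeated division with remainder:
  a^3+10a^2+33a+36 = (a+12)(a^2−2a−24) + (81a+324)
  a^2−2a−24 = ((1/81)a−2/27)(81a+324) + (0)
Last nonzero remainder: 81a+324. Dividing through by 81 gives the monic gcd a+4.
Cancel a+4 from numerator and denominator to get the reduced form.

(a^2+6a+9)/(a−6)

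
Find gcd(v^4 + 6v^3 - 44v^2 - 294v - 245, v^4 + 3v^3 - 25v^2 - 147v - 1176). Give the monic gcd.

v^2 - 49

By polynomial division,
  v^4 + 6v^3 - 44v^2 - 294v - 245 = (v^4 + 3v^3 - 25v^2 - 147v - 1176) + (3v^3 - 19v^2 - 147v + 931)
  v^4 + 3v^3 - 25v^2 - 147v - 1176 = ((1/3)v + 28/9)(3v^3 - 19v^2 - 147v + 931) + ((748/9)v^2 - 36652/9)
  3v^3 - 19v^2 - 147v + 931 = ((27/748)v - 171/748)((748/9)v^2 - 36652/9) + (0)
Last nonzero remainder: (748/9)v^2 - 36652/9. Dividing through by 748/9 gives the monic gcd v^2 - 49.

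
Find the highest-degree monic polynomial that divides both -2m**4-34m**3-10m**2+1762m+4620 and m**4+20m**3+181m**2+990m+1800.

m**2+13m+30

Repeated division with remainder:
  -2m**4-34m**3-10m**2+1762m+4620 = (-2)(m**4+20m**3+181m**2+990m+1800) + (6m**3+352m**2+3742m+8220)
  m**4+20m**3+181m**2+990m+1800 = ((1/6)m-58/9)(6m**3+352m**2+3742m+8220) + ((16432/9)m**2+(213616/9)m+164320/3)
  6m**3+352m**2+3742m+8220 = ((27/8216)m+1233/8216)((16432/9)m**2+(213616/9)m+164320/3) + (0)
Last nonzero remainder: (16432/9)m**2+(213616/9)m+164320/3. Dividing through by 16432/9 gives the monic gcd m**2+13m+30.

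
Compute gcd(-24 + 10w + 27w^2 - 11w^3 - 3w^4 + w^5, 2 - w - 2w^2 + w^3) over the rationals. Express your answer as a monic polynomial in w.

Euclidean algorithm in ℚ[w]:
  w^5 - 3w^4 - 11w^3 + 27w^2 + 10w - 24 = (w^2 - w - 12)(w^3 - 2w^2 - w + 2) + (0)
The last nonzero remainder w^3 - 2w^2 - w + 2 is already monic.

2 - w - 2w^2 + w^3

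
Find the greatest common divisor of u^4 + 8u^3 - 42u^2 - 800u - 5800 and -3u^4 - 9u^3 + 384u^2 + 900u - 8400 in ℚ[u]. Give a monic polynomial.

Apply the Euclidean algorithm:
  u^4 + 8u^3 - 42u^2 - 800u - 5800 = (-1/3)(-3u^4 - 9u^3 + 384u^2 + 900u - 8400) + (5u^3 + 86u^2 - 500u - 8600)
  -3u^4 - 9u^3 + 384u^2 + 900u - 8400 = (-(3/5)u + 213/25)(5u^3 + 86u^2 - 500u - 8600) + (-(16218/25)u^2 + 64872)
  5u^3 + 86u^2 - 500u - 8600 = (-(125/16218)u - 1075/8109)(-(16218/25)u^2 + 64872) + (0)
Last nonzero remainder: -(16218/25)u^2 + 64872. Dividing through by -16218/25 gives the monic gcd u^2 - 100.

u^2 - 100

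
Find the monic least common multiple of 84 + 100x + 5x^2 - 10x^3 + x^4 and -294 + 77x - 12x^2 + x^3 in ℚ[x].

3528 + 3780x - 206x^2 - 345x^3 + 97x^4 - 15x^5 + x^6

Apply the Euclidean algorithm:
  x^4 - 10x^3 + 5x^2 + 100x + 84 = (x + 2)(x^3 - 12x^2 + 77x - 294) + (-48x^2 + 240x + 672)
  x^3 - 12x^2 + 77x - 294 = (-(1/48)x + 7/48)(-48x^2 + 240x + 672) + (56x - 392)
  -48x^2 + 240x + 672 = (-(6/7)x - 12/7)(56x - 392) + (0)
Last nonzero remainder: 56x - 392. Dividing through by 56 gives the monic gcd x - 7.
Then lcm(f, g) = f·g / gcd(f, g); expanding and making the result monic gives the answer.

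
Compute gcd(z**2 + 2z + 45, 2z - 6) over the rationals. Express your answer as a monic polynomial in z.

By polynomial division,
  z**2 + 2z + 45 = ((1/2)z + 5/2)(2z - 6) + (60)
  2z - 6 = ((1/30)z - 1/10)(60) + (0)
The last nonzero remainder is the constant 60, so the polynomials are coprime and gcd = 1.

1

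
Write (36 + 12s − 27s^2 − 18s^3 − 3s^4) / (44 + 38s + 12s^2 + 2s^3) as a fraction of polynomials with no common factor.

(18 − 3s − 12s^2 − 3s^3)/(22 + 8s + 2s^2)

Euclidean algorithm in ℚ[s]:
  −3s^4 − 18s^3 − 27s^2 + 12s + 36 = (−(3/2)s)(2s^3 + 12s^2 + 38s + 44) + (30s^2 + 78s + 36)
  2s^3 + 12s^2 + 38s + 44 = ((1/15)s + 17/75)(30s^2 + 78s + 36) + ((448/25)s + 896/25)
  30s^2 + 78s + 36 = ((375/224)s + 225/224)((448/25)s + 896/25) + (0)
Last nonzero remainder: (448/25)s + 896/25. Dividing through by 448/25 gives the monic gcd s + 2.
Cancel s + 2 from numerator and denominator to get the reduced form.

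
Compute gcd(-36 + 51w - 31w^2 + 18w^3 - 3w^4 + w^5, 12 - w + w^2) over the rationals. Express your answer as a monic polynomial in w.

12 - w + w^2

Repeated division with remainder:
  w^5 - 3w^4 + 18w^3 - 31w^2 + 51w - 36 = (w^3 - 2w^2 + 4w - 3)(w^2 - w + 12) + (0)
The last nonzero remainder w^2 - w + 12 is already monic.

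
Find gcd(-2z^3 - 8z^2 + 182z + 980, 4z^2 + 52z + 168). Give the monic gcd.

z + 7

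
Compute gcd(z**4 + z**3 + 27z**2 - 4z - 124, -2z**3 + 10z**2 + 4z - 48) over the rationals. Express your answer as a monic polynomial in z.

Repeated division with remainder:
  z**4 + z**3 + 27z**2 - 4z - 124 = (-(1/2)z - 3)(-2z**3 + 10z**2 + 4z - 48) + (59z**2 - 16z - 268)
  -2z**3 + 10z**2 + 4z - 48 = (-(2/59)z + 558/3481)(59z**2 - 16z - 268) + (-(8772/3481)z - 17544/3481)
  59z**2 - 16z - 268 = (-(205379/8772)z + 233227/4386)(-(8772/3481)z - 17544/3481) + (0)
Last nonzero remainder: -(8772/3481)z - 17544/3481. Dividing through by -8772/3481 gives the monic gcd z + 2.

z + 2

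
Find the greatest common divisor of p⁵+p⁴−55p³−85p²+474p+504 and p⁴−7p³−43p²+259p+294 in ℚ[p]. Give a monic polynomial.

Repeated division with remainder:
  p⁵+p⁴−55p³−85p²+474p+504 = (p+8)(p⁴−7p³−43p²+259p+294) + (44p³−1892p−1848)
  p⁴−7p³−43p²+259p+294 = ((1/44)p−7/44)(44p³−1892p−1848) + (0)
Last nonzero remainder: 44p³−1892p−1848. Dividing through by 44 gives the monic gcd p³−43p−42.

p³−43p−42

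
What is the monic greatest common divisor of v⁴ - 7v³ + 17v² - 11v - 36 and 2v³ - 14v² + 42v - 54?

v² - 4v + 9

Apply the Euclidean algorithm:
  v⁴ - 7v³ + 17v² - 11v - 36 = ((1/2)v)(2v³ - 14v² + 42v - 54) + (-4v² + 16v - 36)
  2v³ - 14v² + 42v - 54 = (-(1/2)v + 3/2)(-4v² + 16v - 36) + (0)
Last nonzero remainder: -4v² + 16v - 36. Dividing through by -4 gives the monic gcd v² - 4v + 9.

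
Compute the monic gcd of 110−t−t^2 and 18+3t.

1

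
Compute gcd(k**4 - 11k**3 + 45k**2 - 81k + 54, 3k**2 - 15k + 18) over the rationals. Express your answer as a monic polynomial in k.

Apply the Euclidean algorithm:
  k**4 - 11k**3 + 45k**2 - 81k + 54 = ((1/3)k**2 - 2k + 3)(3k**2 - 15k + 18) + (0)
Last nonzero remainder: 3k**2 - 15k + 18. Dividing through by 3 gives the monic gcd k**2 - 5k + 6.

k**2 - 5k + 6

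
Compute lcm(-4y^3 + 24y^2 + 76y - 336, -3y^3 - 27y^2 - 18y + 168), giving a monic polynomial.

Repeated division with remainder:
  -4y^3 + 24y^2 + 76y - 336 = (4/3)(-3y^3 - 27y^2 - 18y + 168) + (60y^2 + 100y - 560)
  -3y^3 - 27y^2 - 18y + 168 = (-(1/20)y - 11/30)(60y^2 + 100y - 560) + (-(28/3)y - 112/3)
  60y^2 + 100y - 560 = (-(45/7)y + 15)(-(28/3)y - 112/3) + (0)
Last nonzero remainder: -(28/3)y - 112/3. Dividing through by -28/3 gives the monic gcd y + 4.
Then lcm(f, g) = f·g / gcd(f, g); expanding and making the result monic gives the answer.

y^5 - y^4 - 63y^3 + 73y^2 + 686y - 1176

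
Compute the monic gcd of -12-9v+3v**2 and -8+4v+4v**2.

1

Apply the Euclidean algorithm:
  3v**2-9v-12 = (3/4)(4v**2+4v-8) + (-12v-6)
  4v**2+4v-8 = (-(1/3)v-1/6)(-12v-6) + (-9)
  -12v-6 = ((4/3)v+2/3)(-9) + (0)
The last nonzero remainder is the constant -9, so the polynomials are coprime and gcd = 1.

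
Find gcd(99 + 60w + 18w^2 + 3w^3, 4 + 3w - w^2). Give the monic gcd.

Euclidean algorithm in ℚ[w]:
  3w^3 + 18w^2 + 60w + 99 = (-3w - 27)(-w^2 + 3w + 4) + (153w + 207)
  -w^2 + 3w + 4 = (-(1/153)w + 74/2601)(153w + 207) + (-546/289)
  153w + 207 = (-(14739/182)w - 19941/182)(-546/289) + (0)
The last nonzero remainder is the constant -546/289, so the polynomials are coprime and gcd = 1.

1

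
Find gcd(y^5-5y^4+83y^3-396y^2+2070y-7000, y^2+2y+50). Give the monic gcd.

Repeated division with remainder:
  y^5-5y^4+83y^3-396y^2+2070y-7000 = (y^3-7y^2+47y-140)(y^2+2y+50) + (0)
The last nonzero remainder y^2+2y+50 is already monic.

y^2+2y+50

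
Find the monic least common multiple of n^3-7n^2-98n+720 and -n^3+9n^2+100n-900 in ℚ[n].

n^4-17n^3-28n^2+1700n-7200

Apply the Euclidean algorithm:
  n^3-7n^2-98n+720 = (-1)(-n^3+9n^2+100n-900) + (2n^2+2n-180)
  -n^3+9n^2+100n-900 = (-(1/2)n+5)(2n^2+2n-180) + (0)
Last nonzero remainder: 2n^2+2n-180. Dividing through by 2 gives the monic gcd n^2+n-90.
Then lcm(f, g) = f·g / gcd(f, g); expanding and making the result monic gives the answer.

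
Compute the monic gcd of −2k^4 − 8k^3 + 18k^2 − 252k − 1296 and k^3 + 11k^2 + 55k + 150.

k + 6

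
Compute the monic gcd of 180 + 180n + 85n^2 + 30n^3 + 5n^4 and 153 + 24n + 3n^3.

3 + n

By polynomial division,
  5n^4 + 30n^3 + 85n^2 + 180n + 180 = ((5/3)n + 10)(3n^3 + 24n + 153) + (45n^2 - 315n - 1350)
  3n^3 + 24n + 153 = ((1/15)n + 7/15)(45n^2 - 315n - 1350) + (261n + 783)
  45n^2 - 315n - 1350 = ((5/29)n - 50/29)(261n + 783) + (0)
Last nonzero remainder: 261n + 783. Dividing through by 261 gives the monic gcd n + 3.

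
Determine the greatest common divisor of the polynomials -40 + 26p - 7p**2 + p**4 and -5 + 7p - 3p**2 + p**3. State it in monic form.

5 - 2p + p**2

Apply the Euclidean algorithm:
  p**4 - 7p**2 + 26p - 40 = (p + 3)(p**3 - 3p**2 + 7p - 5) + (-5p**2 + 10p - 25)
  p**3 - 3p**2 + 7p - 5 = (-(1/5)p + 1/5)(-5p**2 + 10p - 25) + (0)
Last nonzero remainder: -5p**2 + 10p - 25. Dividing through by -5 gives the monic gcd p**2 - 2p + 5.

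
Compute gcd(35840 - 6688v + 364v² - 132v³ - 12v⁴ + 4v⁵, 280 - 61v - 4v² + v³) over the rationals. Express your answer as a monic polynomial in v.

280 - 61v - 4v² + v³

Apply the Euclidean algorithm:
  4v⁵ - 12v⁴ - 132v³ + 364v² - 6688v + 35840 = (4v² + 4v + 128)(v³ - 4v² - 61v + 280) + (0)
The last nonzero remainder v³ - 4v² - 61v + 280 is already monic.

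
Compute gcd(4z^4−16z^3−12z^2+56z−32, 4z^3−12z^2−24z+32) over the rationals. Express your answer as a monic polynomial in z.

Apply the Euclidean algorithm:
  4z^4−16z^3−12z^2+56z−32 = (z−1)(4z^3−12z^2−24z+32) + (0)
Last nonzero remainder: 4z^3−12z^2−24z+32. Dividing through by 4 gives the monic gcd z^3−3z^2−6z+8.

z^3−3z^2−6z+8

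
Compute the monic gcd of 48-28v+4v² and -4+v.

Repeated division with remainder:
  4v²-28v+48 = (4v-12)(v-4) + (0)
The last nonzero remainder v-4 is already monic.

-4+v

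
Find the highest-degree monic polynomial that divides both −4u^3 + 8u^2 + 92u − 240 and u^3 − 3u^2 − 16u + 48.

Apply the Euclidean algorithm:
  −4u^3 + 8u^2 + 92u − 240 = (−4)(u^3 − 3u^2 − 16u + 48) + (−4u^2 + 28u − 48)
  u^3 − 3u^2 − 16u + 48 = (−(1/4)u − 1)(−4u^2 + 28u − 48) + (0)
Last nonzero remainder: −4u^2 + 28u − 48. Dividing through by −4 gives the monic gcd u^2 − 7u + 12.

u^2 − 7u + 12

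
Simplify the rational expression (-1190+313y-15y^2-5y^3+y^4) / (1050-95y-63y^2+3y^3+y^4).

Euclidean algorithm in ℚ[y]:
  y^4-5y^3-15y^2+313y-1190 = (y^4+3y^3-63y^2-95y+1050) + (-8y^3+48y^2+408y-2240)
  y^4+3y^3-63y^2-95y+1050 = (-(1/8)y-9/8)(-8y^3+48y^2+408y-2240) + (42y^2+84y-1470)
  -8y^3+48y^2+408y-2240 = (-(4/21)y+32/21)(42y^2+84y-1470) + (0)
Last nonzero remainder: 42y^2+84y-1470. Dividing through by 42 gives the monic gcd y^2+2y-35.
Cancel y^2+2y-35 from numerator and denominator to get the reduced form.

(34-7y+y^2)/(-30+y+y^2)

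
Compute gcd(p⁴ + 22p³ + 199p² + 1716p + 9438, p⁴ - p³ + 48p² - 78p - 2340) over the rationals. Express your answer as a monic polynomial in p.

p² + 78

Apply the Euclidean algorithm:
  p⁴ + 22p³ + 199p² + 1716p + 9438 = (p⁴ - p³ + 48p² - 78p - 2340) + (23p³ + 151p² + 1794p + 11778)
  p⁴ - p³ + 48p² - 78p - 2340 = ((1/23)p - 174/529)(23p³ + 151p² + 1794p + 11778) + ((10404/529)p² + 811512/529)
  23p³ + 151p² + 1794p + 11778 = ((12167/10404)p + 79879/10404)((10404/529)p² + 811512/529) + (0)
Last nonzero remainder: (10404/529)p² + 811512/529. Dividing through by 10404/529 gives the monic gcd p² + 78.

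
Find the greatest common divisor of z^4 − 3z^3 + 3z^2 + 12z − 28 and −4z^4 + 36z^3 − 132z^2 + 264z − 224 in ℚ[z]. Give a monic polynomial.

Euclidean algorithm in ℚ[z]:
  z^4 − 3z^3 + 3z^2 + 12z − 28 = (−1/4)(−4z^4 + 36z^3 − 132z^2 + 264z − 224) + (6z^3 − 30z^2 + 78z − 84)
  −4z^4 + 36z^3 − 132z^2 + 264z − 224 = (−(2/3)z + 8/3)(6z^3 − 30z^2 + 78z − 84) + (0)
Last nonzero remainder: 6z^3 − 30z^2 + 78z − 84. Dividing through by 6 gives the monic gcd z^3 − 5z^2 + 13z − 14.

z^3 − 5z^2 + 13z − 14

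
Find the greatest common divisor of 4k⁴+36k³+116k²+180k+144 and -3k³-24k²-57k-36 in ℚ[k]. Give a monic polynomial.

By polynomial division,
  4k⁴+36k³+116k²+180k+144 = (-(4/3)k-4/3)(-3k³-24k²-57k-36) + (8k²+56k+96)
  -3k³-24k²-57k-36 = (-(3/8)k-3/8)(8k²+56k+96) + (0)
Last nonzero remainder: 8k²+56k+96. Dividing through by 8 gives the monic gcd k²+7k+12.

k²+7k+12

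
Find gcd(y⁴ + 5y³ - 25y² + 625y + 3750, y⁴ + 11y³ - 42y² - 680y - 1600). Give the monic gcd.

Euclidean algorithm in ℚ[y]:
  y⁴ + 5y³ - 25y² + 625y + 3750 = (y⁴ + 11y³ - 42y² - 680y - 1600) + (-6y³ + 17y² + 1305y + 5350)
  y⁴ + 11y³ - 42y² - 680y - 1600 = (-(1/6)y - 83/36)(-6y³ + 17y² + 1305y + 5350) + ((7729/36)y² + (38645/12)y + 193225/18)
  -6y³ + 17y² + 1305y + 5350 = (-(216/7729)y + 3852/7729)((7729/36)y² + (38645/12)y + 193225/18) + (0)
Last nonzero remainder: (7729/36)y² + (38645/12)y + 193225/18. Dividing through by 7729/36 gives the monic gcd y² + 15y + 50.

y² + 15y + 50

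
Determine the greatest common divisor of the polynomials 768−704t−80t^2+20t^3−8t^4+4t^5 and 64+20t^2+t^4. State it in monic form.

Euclidean algorithm in ℚ[t]:
  4t^5−8t^4+20t^3−80t^2−704t+768 = (4t−8)(t^4+20t^2+64) + (−60t^3+80t^2−960t+1280)
  t^4+20t^2+64 = (−(1/60)t−1/45)(−60t^3+80t^2−960t+1280) + ((52/9)t^2+832/9)
  −60t^3+80t^2−960t+1280 = (−(135/13)t+180/13)((52/9)t^2+832/9) + (0)
Last nonzero remainder: (52/9)t^2+832/9. Dividing through by 52/9 gives the monic gcd t^2+16.

16+t^2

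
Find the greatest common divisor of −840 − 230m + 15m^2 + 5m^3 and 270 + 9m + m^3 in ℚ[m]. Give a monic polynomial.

Euclidean algorithm in ℚ[m]:
  5m^3 + 15m^2 − 230m − 840 = (5)(m^3 + 9m + 270) + (15m^2 − 275m − 2190)
  m^3 + 9m + 270 = ((1/15)m + 11/9)(15m^2 − 275m − 2190) + ((4420/9)m + 8840/3)
  15m^2 − 275m − 2190 = ((27/884)m − 657/884)((4420/9)m + 8840/3) + (0)
Last nonzero remainder: (4420/9)m + 8840/3. Dividing through by 4420/9 gives the monic gcd m + 6.

6 + m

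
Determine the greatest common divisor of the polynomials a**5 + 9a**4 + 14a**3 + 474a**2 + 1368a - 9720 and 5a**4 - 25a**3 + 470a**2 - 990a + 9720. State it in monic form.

a**2 - 4a + 54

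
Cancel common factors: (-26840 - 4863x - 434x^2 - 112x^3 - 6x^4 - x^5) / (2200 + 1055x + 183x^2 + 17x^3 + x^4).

(-61 + 6x - x^2)/(5 + x)

By polynomial division,
  -x^5 - 6x^4 - 112x^3 - 434x^2 - 4863x - 26840 = (-x + 11)(x^4 + 17x^3 + 183x^2 + 1055x + 2200) + (-116x^3 - 1392x^2 - 14268x - 51040)
  x^4 + 17x^3 + 183x^2 + 1055x + 2200 = (-(1/116)x - 5/116)(-116x^3 - 1392x^2 - 14268x - 51040) + (0)
Last nonzero remainder: -116x^3 - 1392x^2 - 14268x - 51040. Dividing through by -116 gives the monic gcd x^3 + 12x^2 + 123x + 440.
Cancel x^3 + 12x^2 + 123x + 440 from numerator and denominator to get the reduced form.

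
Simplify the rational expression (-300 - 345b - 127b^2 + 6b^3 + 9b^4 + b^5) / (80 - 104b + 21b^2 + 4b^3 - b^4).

(-15 - 18b - 8b^2 - b^3)/(4 - 5b + b^2)

By polynomial division,
  b^5 + 9b^4 + 6b^3 - 127b^2 - 345b - 300 = (-b - 13)(-b^4 + 4b^3 + 21b^2 - 104b + 80) + (79b^3 + 42b^2 - 1617b + 740)
  -b^4 + 4b^3 + 21b^2 - 104b + 80 = (-(1/79)b + 358/6241)(79b^3 + 42b^2 - 1617b + 740) + (-(11718/6241)b^2 - (11718/6241)b + 234360/6241)
  79b^3 + 42b^2 - 1617b + 740 = (-(493039/11718)b + 230917/11718)(-(11718/6241)b^2 - (11718/6241)b + 234360/6241) + (0)
Last nonzero remainder: -(11718/6241)b^2 - (11718/6241)b + 234360/6241. Dividing through by -11718/6241 gives the monic gcd b^2 + b - 20.
Cancel b^2 + b - 20 from numerator and denominator to get the reduced form.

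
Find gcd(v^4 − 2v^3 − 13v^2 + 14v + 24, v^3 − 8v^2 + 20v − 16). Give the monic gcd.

v^2 − 6v + 8

Euclidean algorithm in ℚ[v]:
  v^4 − 2v^3 − 13v^2 + 14v + 24 = (v + 6)(v^3 − 8v^2 + 20v − 16) + (15v^2 − 90v + 120)
  v^3 − 8v^2 + 20v − 16 = ((1/15)v − 2/15)(15v^2 − 90v + 120) + (0)
Last nonzero remainder: 15v^2 − 90v + 120. Dividing through by 15 gives the monic gcd v^2 − 6v + 8.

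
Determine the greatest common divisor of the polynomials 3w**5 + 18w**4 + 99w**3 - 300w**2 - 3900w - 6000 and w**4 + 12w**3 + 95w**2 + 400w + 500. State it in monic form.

w**3 + 7w**2 + 60w + 100

Apply the Euclidean algorithm:
  3w**5 + 18w**4 + 99w**3 - 300w**2 - 3900w - 6000 = (3w - 18)(w**4 + 12w**3 + 95w**2 + 400w + 500) + (30w**3 + 210w**2 + 1800w + 3000)
  w**4 + 12w**3 + 95w**2 + 400w + 500 = ((1/30)w + 1/6)(30w**3 + 210w**2 + 1800w + 3000) + (0)
Last nonzero remainder: 30w**3 + 210w**2 + 1800w + 3000. Dividing through by 30 gives the monic gcd w**3 + 7w**2 + 60w + 100.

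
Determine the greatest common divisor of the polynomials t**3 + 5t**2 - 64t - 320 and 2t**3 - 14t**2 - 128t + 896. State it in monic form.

Euclidean algorithm in ℚ[t]:
  t**3 + 5t**2 - 64t - 320 = (1/2)(2t**3 - 14t**2 - 128t + 896) + (12t**2 - 768)
  2t**3 - 14t**2 - 128t + 896 = ((1/6)t - 7/6)(12t**2 - 768) + (0)
Last nonzero remainder: 12t**2 - 768. Dividing through by 12 gives the monic gcd t**2 - 64.

t**2 - 64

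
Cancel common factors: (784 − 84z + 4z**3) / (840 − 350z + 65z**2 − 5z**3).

By polynomial division,
  4z**3 − 84z + 784 = (−4/5)(−5z**3 + 65z**2 − 350z + 840) + (52z**2 − 364z + 1456)
  −5z**3 + 65z**2 − 350z + 840 = (−(5/52)z + 15/26)(52z**2 − 364z + 1456) + (0)
Last nonzero remainder: 52z**2 − 364z + 1456. Dividing through by 52 gives the monic gcd z**2 − 7z + 28.
Cancel z**2 − 7z + 28 from numerator and denominator to get the reduced form.

(−28 − 4z)/(−30 + 5z)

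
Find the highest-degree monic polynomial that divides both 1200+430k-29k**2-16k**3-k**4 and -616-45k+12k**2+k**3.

8+k

Repeated division with remainder:
  -k**4-16k**3-29k**2+430k+1200 = (-k-4)(k**3+12k**2-45k-616) + (-26k**2-366k-1264)
  k**3+12k**2-45k-616 = (-(1/26)k+27/338)(-26k**2-366k-1264) + (-(10880/169)k-87040/169)
  -26k**2-366k-1264 = ((2197/5440)k+13351/5440)(-(10880/169)k-87040/169) + (0)
Last nonzero remainder: -(10880/169)k-87040/169. Dividing through by -10880/169 gives the monic gcd k+8.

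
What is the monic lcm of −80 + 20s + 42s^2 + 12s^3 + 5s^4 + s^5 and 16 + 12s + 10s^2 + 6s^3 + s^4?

Apply the Euclidean algorithm:
  s^5 + 5s^4 + 12s^3 + 42s^2 + 20s − 80 = (s − 1)(s^4 + 6s^3 + 10s^2 + 12s + 16) + (8s^3 + 40s^2 + 16s − 64)
  s^4 + 6s^3 + 10s^2 + 12s + 16 = ((1/8)s + 1/8)(8s^3 + 40s^2 + 16s − 64) + (3s^2 + 18s + 24)
  8s^3 + 40s^2 + 16s − 64 = ((8/3)s − 8/3)(3s^2 + 18s + 24) + (0)
Last nonzero remainder: 3s^2 + 18s + 24. Dividing through by 3 gives the monic gcd s^2 + 6s + 8.
Then lcm(f, g) = f·g / gcd(f, g); expanding and making the result monic gives the answer.

−160 + 40s + 4s^2 + 44s^3 + 52s^4 + 14s^5 + 5s^6 + s^7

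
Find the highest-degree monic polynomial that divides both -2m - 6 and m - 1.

1

Apply the Euclidean algorithm:
  -2m - 6 = (-2)(m - 1) + (-8)
  m - 1 = (-(1/8)m + 1/8)(-8) + (0)
The last nonzero remainder is the constant -8, so the polynomials are coprime and gcd = 1.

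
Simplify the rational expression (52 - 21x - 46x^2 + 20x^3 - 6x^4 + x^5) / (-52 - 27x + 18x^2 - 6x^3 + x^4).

(-13 + 15x - 3x^2 + x^3)/(13 - 3x + x^2)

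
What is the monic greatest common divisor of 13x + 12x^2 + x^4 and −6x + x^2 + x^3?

Euclidean algorithm in ℚ[x]:
  x^4 + 12x^2 + 13x = (x − 1)(x^3 + x^2 − 6x) + (19x^2 + 7x)
  x^3 + x^2 − 6x = ((1/19)x + 12/361)(19x^2 + 7x) + (−(2250/361)x)
  19x^2 + 7x = (−(6859/2250)x − 2527/2250)(−(2250/361)x) + (0)
Last nonzero remainder: −(2250/361)x. Dividing through by −2250/361 gives the monic gcd x.

x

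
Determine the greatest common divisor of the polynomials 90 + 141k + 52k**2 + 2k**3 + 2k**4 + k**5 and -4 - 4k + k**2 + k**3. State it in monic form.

2 + 3k + k**2

Euclidean algorithm in ℚ[k]:
  k**5 + 2k**4 + 2k**3 + 52k**2 + 141k + 90 = (k**2 + k + 5)(k**3 + k**2 - 4k - 4) + (55k**2 + 165k + 110)
  k**3 + k**2 - 4k - 4 = ((1/55)k - 2/55)(55k**2 + 165k + 110) + (0)
Last nonzero remainder: 55k**2 + 165k + 110. Dividing through by 55 gives the monic gcd k**2 + 3k + 2.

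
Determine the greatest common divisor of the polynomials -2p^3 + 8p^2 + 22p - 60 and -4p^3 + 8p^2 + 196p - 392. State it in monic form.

p - 2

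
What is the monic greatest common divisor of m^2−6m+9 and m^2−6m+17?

1

Apply the Euclidean algorithm:
  m^2−6m+9 = (m^2−6m+17) + (−8)
  m^2−6m+17 = (−(1/8)m^2+(3/4)m−17/8)(−8) + (0)
The last nonzero remainder is the constant −8, so the polynomials are coprime and gcd = 1.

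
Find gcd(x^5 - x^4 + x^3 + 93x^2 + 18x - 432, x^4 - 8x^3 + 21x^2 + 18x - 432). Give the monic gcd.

Euclidean algorithm in ℚ[x]:
  x^5 - x^4 + x^3 + 93x^2 + 18x - 432 = (x + 7)(x^4 - 8x^3 + 21x^2 + 18x - 432) + (36x^3 - 72x^2 + 324x + 2592)
  x^4 - 8x^3 + 21x^2 + 18x - 432 = ((1/36)x - 1/6)(36x^3 - 72x^2 + 324x + 2592) + (0)
Last nonzero remainder: 36x^3 - 72x^2 + 324x + 2592. Dividing through by 36 gives the monic gcd x^3 - 2x^2 + 9x + 72.

x^3 - 2x^2 + 9x + 72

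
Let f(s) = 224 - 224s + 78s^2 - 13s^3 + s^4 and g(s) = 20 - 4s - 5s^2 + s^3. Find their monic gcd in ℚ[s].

Apply the Euclidean algorithm:
  s^4 - 13s^3 + 78s^2 - 224s + 224 = (s - 8)(s^3 - 5s^2 - 4s + 20) + (42s^2 - 276s + 384)
  s^3 - 5s^2 - 4s + 20 = ((1/42)s + 11/294)(42s^2 - 276s + 384) + (-(138/49)s + 276/49)
  42s^2 - 276s + 384 = (-(343/23)s + 1568/23)(-(138/49)s + 276/49) + (0)
Last nonzero remainder: -(138/49)s + 276/49. Dividing through by -138/49 gives the monic gcd s - 2.

-2 + s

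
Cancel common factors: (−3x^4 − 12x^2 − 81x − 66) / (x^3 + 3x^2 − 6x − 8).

(−3x^3 + 3x^2 − 15x − 66)/(x^2 + 2x − 8)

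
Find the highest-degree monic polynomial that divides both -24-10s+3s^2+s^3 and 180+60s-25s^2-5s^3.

Apply the Euclidean algorithm:
  s^3+3s^2-10s-24 = (-1/5)(-5s^3-25s^2+60s+180) + (-2s^2+2s+12)
  -5s^3-25s^2+60s+180 = ((5/2)s+15)(-2s^2+2s+12) + (0)
Last nonzero remainder: -2s^2+2s+12. Dividing through by -2 gives the monic gcd s^2-s-6.

-6-s+s^2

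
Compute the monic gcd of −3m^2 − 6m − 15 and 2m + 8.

1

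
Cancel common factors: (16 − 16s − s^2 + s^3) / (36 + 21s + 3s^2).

(4 − 5s + s^2)/(9 + 3s)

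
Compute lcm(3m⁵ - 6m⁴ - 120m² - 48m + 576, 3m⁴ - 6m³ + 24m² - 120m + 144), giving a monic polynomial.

Apply the Euclidean algorithm:
  3m⁵ - 6m⁴ - 120m² - 48m + 576 = (m)(3m⁴ - 6m³ + 24m² - 120m + 144) + (-24m³ - 192m + 576)
  3m⁴ - 6m³ + 24m² - 120m + 144 = (-(1/8)m + 1/4)(-24m³ - 192m + 576) + (0)
Last nonzero remainder: -24m³ - 192m + 576. Dividing through by -24 gives the monic gcd m³ + 8m - 24.
Then lcm(f, g) = f·g / gcd(f, g); expanding and making the result monic gives the answer.

m⁶ - 4m⁵ + 4m⁴ - 40m³ + 64m² + 224m - 384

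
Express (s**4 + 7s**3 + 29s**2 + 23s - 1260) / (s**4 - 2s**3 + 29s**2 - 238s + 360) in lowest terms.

(s + 7)/(s - 2)

Apply the Euclidean algorithm:
  s**4 + 7s**3 + 29s**2 + 23s - 1260 = (s**4 - 2s**3 + 29s**2 - 238s + 360) + (9s**3 + 261s - 1620)
  s**4 - 2s**3 + 29s**2 - 238s + 360 = ((1/9)s - 2/9)(9s**3 + 261s - 1620) + (0)
Last nonzero remainder: 9s**3 + 261s - 1620. Dividing through by 9 gives the monic gcd s**3 + 29s - 180.
Cancel s**3 + 29s - 180 from numerator and denominator to get the reduced form.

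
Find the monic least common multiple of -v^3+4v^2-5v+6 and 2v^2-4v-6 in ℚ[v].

v^4-3v^3+v^2-v-6

Apply the Euclidean algorithm:
  -v^3+4v^2-5v+6 = (-(1/2)v+1)(2v^2-4v-6) + (-4v+12)
  2v^2-4v-6 = (-(1/2)v-1/2)(-4v+12) + (0)
Last nonzero remainder: -4v+12. Dividing through by -4 gives the monic gcd v-3.
Then lcm(f, g) = f·g / gcd(f, g); expanding and making the result monic gives the answer.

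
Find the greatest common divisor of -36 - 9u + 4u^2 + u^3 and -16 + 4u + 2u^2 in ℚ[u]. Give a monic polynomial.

4 + u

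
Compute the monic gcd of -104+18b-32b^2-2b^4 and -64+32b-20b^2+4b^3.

4-b+b^2

Repeated division with remainder:
  -2b^4-32b^2+18b-104 = (-(1/2)b-5/2)(4b^3-20b^2+32b-64) + (-66b^2+66b-264)
  4b^3-20b^2+32b-64 = (-(2/33)b+8/33)(-66b^2+66b-264) + (0)
Last nonzero remainder: -66b^2+66b-264. Dividing through by -66 gives the monic gcd b^2-b+4.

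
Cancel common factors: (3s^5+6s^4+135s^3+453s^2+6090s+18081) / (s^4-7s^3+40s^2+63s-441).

By polynomial division,
  3s^5+6s^4+135s^3+453s^2+6090s+18081 = (3s+27)(s^4-7s^3+40s^2+63s-441) + (204s^3-816s^2+5712s+29988)
  s^4-7s^3+40s^2+63s-441 = ((1/204)s-1/68)(204s^3-816s^2+5712s+29988) + (0)
Last nonzero remainder: 204s^3-816s^2+5712s+29988. Dividing through by 204 gives the monic gcd s^3-4s^2+28s+147.
Cancel s^3-4s^2+28s+147 from numerator and denominator to get the reduced form.

(3s^2+18s+123)/(s-3)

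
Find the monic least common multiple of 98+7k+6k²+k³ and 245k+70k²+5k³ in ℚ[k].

Repeated division with remainder:
  k³+6k²+7k+98 = (1/5)(5k³+70k²+245k) + (−8k²−42k+98)
  5k³+70k²+245k = (−(5/8)k−175/32)(−8k²−42k+98) + ((1225/16)k+8575/16)
  −8k²−42k+98 = (−(128/1225)k+32/175)((1225/16)k+8575/16) + (0)
Last nonzero remainder: (1225/16)k+8575/16. Dividing through by 1225/16 gives the monic gcd k+7.
Then lcm(f, g) = f·g / gcd(f, g); expanding and making the result monic gives the answer.

686k+147k²+49k³+13k⁴+k⁵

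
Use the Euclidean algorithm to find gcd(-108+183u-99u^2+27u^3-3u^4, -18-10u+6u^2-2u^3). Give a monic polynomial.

Repeated division with remainder:
  -3u^4+27u^3-99u^2+183u-108 = ((3/2)u-9)(-2u^3+6u^2-10u-18) + (-30u^2+120u-270)
  -2u^3+6u^2-10u-18 = ((1/15)u+1/15)(-30u^2+120u-270) + (0)
Last nonzero remainder: -30u^2+120u-270. Dividing through by -30 gives the monic gcd u^2-4u+9.

9-4u+u^2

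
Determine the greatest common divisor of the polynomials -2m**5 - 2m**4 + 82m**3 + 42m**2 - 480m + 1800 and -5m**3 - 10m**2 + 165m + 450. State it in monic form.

m**2 - m - 30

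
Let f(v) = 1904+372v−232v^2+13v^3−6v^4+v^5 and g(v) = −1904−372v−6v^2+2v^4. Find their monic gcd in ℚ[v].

Repeated division with remainder:
  v^5−6v^4+13v^3−232v^2+372v+1904 = ((1/2)v−3)(2v^4−6v^2−372v−1904) + (16v^3−64v^2+208v−3808)
  2v^4−6v^2−372v−1904 = ((1/8)v+1/2)(16v^3−64v^2+208v−3808) + (0)
Last nonzero remainder: 16v^3−64v^2+208v−3808. Dividing through by 16 gives the monic gcd v^3−4v^2+13v−238.

−238+13v−4v^2+v^3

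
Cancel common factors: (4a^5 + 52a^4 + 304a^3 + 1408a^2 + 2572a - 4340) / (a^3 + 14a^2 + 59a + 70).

(4a^3 + 4a^2 + 116a - 124)/(a + 2)

Apply the Euclidean algorithm:
  4a^5 + 52a^4 + 304a^3 + 1408a^2 + 2572a - 4340 = (4a^2 - 4a + 124)(a^3 + 14a^2 + 59a + 70) + (-372a^2 - 4464a - 13020)
  a^3 + 14a^2 + 59a + 70 = (-(1/372)a - 1/186)(-372a^2 - 4464a - 13020) + (0)
Last nonzero remainder: -372a^2 - 4464a - 13020. Dividing through by -372 gives the monic gcd a^2 + 12a + 35.
Cancel a^2 + 12a + 35 from numerator and denominator to get the reduced form.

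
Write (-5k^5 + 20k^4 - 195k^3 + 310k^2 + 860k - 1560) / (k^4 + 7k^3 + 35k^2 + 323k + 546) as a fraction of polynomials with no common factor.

Repeated division with remainder:
  -5k^5 + 20k^4 - 195k^3 + 310k^2 + 860k - 1560 = (-5k + 55)(k^4 + 7k^3 + 35k^2 + 323k + 546) + (-405k^3 - 14175k - 31590)
  k^4 + 7k^3 + 35k^2 + 323k + 546 = (-(1/405)k - 7/405)(-405k^3 - 14175k - 31590) + (0)
Last nonzero remainder: -405k^3 - 14175k - 31590. Dividing through by -405 gives the monic gcd k^3 + 35k + 78.
Cancel k^3 + 35k + 78 from numerator and denominator to get the reduced form.

(-5k^2 + 20k - 20)/(k + 7)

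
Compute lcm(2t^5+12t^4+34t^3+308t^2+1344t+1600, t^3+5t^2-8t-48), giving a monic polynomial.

By polynomial division,
  2t^5+12t^4+34t^3+308t^2+1344t+1600 = (2t^2+2t+40)(t^3+5t^2-8t-48) + (220t^2+1760t+3520)
  t^3+5t^2-8t-48 = ((1/220)t-3/220)(220t^2+1760t+3520) + (0)
Last nonzero remainder: 220t^2+1760t+3520. Dividing through by 220 gives the monic gcd t^2+8t+16.
Then lcm(f, g) = f·g / gcd(f, g); expanding and making the result monic gives the answer.

t^6+3t^5-t^4+103t^3+210t^2-1216t-2400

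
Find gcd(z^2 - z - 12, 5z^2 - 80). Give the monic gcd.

z - 4

Repeated division with remainder:
  z^2 - z - 12 = (1/5)(5z^2 - 80) + (-z + 4)
  5z^2 - 80 = (-5z - 20)(-z + 4) + (0)
Last nonzero remainder: -z + 4. Dividing through by -1 gives the monic gcd z - 4.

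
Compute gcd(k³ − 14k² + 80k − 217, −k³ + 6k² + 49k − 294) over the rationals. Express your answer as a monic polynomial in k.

By polynomial division,
  k³ − 14k² + 80k − 217 = (−1)(−k³ + 6k² + 49k − 294) + (−8k² + 129k − 511)
  −k³ + 6k² + 49k − 294 = ((1/8)k + 81/64)(−8k² + 129k − 511) + (−(3225/64)k + 22575/64)
  −8k² + 129k − 511 = ((512/3225)k − 4672/3225)(−(3225/64)k + 22575/64) + (0)
Last nonzero remainder: −(3225/64)k + 22575/64. Dividing through by −3225/64 gives the monic gcd k − 7.

k − 7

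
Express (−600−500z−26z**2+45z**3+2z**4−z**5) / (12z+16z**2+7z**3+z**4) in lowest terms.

Apply the Euclidean algorithm:
  −z**5+2z**4+45z**3−26z**2−500z−600 = (−z+9)(z**4+7z**3+16z**2+12z) + (−2z**3−158z**2−608z−600)
  z**4+7z**3+16z**2+12z = (−(1/2)z+36)(−2z**3−158z**2−608z−600) + (5400z**2+21600z+21600)
  −2z**3−158z**2−608z−600 = (−(1/2700)z−1/36)(5400z**2+21600z+21600) + (0)
Last nonzero remainder: 5400z**2+21600z+21600. Dividing through by 5400 gives the monic gcd z**2+4z+4.
Cancel z**2+4z+4 from numerator and denominator to get the reduced form.

(−150+25z+6z**2−z**3)/(3z+z**2)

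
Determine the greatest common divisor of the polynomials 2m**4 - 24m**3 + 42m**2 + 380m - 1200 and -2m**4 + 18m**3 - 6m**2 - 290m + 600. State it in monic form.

By polynomial division,
  2m**4 - 24m**3 + 42m**2 + 380m - 1200 = (-1)(-2m**4 + 18m**3 - 6m**2 - 290m + 600) + (-6m**3 + 36m**2 + 90m - 600)
  -2m**4 + 18m**3 - 6m**2 - 290m + 600 = ((1/3)m - 1)(-6m**3 + 36m**2 + 90m - 600) + (0)
Last nonzero remainder: -6m**3 + 36m**2 + 90m - 600. Dividing through by -6 gives the monic gcd m**3 - 6m**2 - 15m + 100.

m**3 - 6m**2 - 15m + 100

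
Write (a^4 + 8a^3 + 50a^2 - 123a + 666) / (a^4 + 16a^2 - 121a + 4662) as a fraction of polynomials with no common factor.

(a^2 - 3a + 9)/(a^2 - 11a + 63)

Repeated division with remainder:
  a^4 + 8a^3 + 50a^2 - 123a + 666 = (a^4 + 16a^2 - 121a + 4662) + (8a^3 + 34a^2 - 2a - 3996)
  a^4 + 16a^2 - 121a + 4662 = ((1/8)a - 17/32)(8a^3 + 34a^2 - 2a - 3996) + ((549/16)a^2 + (6039/16)a + 20313/8)
  8a^3 + 34a^2 - 2a - 3996 = ((128/549)a - 96/61)((549/16)a^2 + (6039/16)a + 20313/8) + (0)
Last nonzero remainder: (549/16)a^2 + (6039/16)a + 20313/8. Dividing through by 549/16 gives the monic gcd a^2 + 11a + 74.
Cancel a^2 + 11a + 74 from numerator and denominator to get the reduced form.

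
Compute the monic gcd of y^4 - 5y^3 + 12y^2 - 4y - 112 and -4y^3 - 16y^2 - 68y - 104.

y + 2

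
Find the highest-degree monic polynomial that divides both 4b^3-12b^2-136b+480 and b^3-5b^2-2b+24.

By polynomial division,
  4b^3-12b^2-136b+480 = (4)(b^3-5b^2-2b+24) + (8b^2-128b+384)
  b^3-5b^2-2b+24 = ((1/8)b+11/8)(8b^2-128b+384) + (126b-504)
  8b^2-128b+384 = ((4/63)b-16/21)(126b-504) + (0)
Last nonzero remainder: 126b-504. Dividing through by 126 gives the monic gcd b-4.

b-4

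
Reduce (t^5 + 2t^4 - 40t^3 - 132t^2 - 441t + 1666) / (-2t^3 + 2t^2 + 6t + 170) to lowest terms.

(-t^3 + 2t^2 + 49t - 98)/(2t - 10)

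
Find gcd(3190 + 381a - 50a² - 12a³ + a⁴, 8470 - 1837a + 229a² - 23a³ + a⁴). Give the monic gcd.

Repeated division with remainder:
  a⁴ - 12a³ - 50a² + 381a + 3190 = (a⁴ - 23a³ + 229a² - 1837a + 8470) + (11a³ - 279a² + 2218a - 5280)
  a⁴ - 23a³ + 229a² - 1837a + 8470 = ((1/11)a + 26/121)(11a³ - 279a² + 2218a - 5280) + ((10565/121)a² - (221865/121)a + 105650/11)
  11a³ - 279a² + 2218a - 5280 = ((1331/10565)a - 5808/10565)((10565/121)a² - (221865/121)a + 105650/11) + (0)
Last nonzero remainder: (10565/121)a² - (221865/121)a + 105650/11. Dividing through by 10565/121 gives the monic gcd a² - 21a + 110.

110 - 21a + a²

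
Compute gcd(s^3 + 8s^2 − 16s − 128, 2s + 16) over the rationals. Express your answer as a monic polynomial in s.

Apply the Euclidean algorithm:
  s^3 + 8s^2 − 16s − 128 = ((1/2)s^2 − 8)(2s + 16) + (0)
Last nonzero remainder: 2s + 16. Dividing through by 2 gives the monic gcd s + 8.

s + 8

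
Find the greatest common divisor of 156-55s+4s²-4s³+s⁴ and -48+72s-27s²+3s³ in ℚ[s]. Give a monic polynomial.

-4+s

Euclidean algorithm in ℚ[s]:
  s⁴-4s³+4s²-55s+156 = ((1/3)s+5/3)(3s³-27s²+72s-48) + (25s²-159s+236)
  3s³-27s²+72s-48 = ((3/25)s-198/625)(25s²-159s+236) + (-(4182/625)s+16728/625)
  25s²-159s+236 = (-(15625/4182)s+36875/4182)(-(4182/625)s+16728/625) + (0)
Last nonzero remainder: -(4182/625)s+16728/625. Dividing through by -4182/625 gives the monic gcd s-4.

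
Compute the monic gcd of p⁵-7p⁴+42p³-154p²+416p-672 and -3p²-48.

p²+16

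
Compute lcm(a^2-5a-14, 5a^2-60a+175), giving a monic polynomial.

Apply the Euclidean algorithm:
  a^2-5a-14 = (1/5)(5a^2-60a+175) + (7a-49)
  5a^2-60a+175 = ((5/7)a-25/7)(7a-49) + (0)
Last nonzero remainder: 7a-49. Dividing through by 7 gives the monic gcd a-7.
Then lcm(f, g) = f·g / gcd(f, g); expanding and making the result monic gives the answer.

a^3-10a^2+11a+70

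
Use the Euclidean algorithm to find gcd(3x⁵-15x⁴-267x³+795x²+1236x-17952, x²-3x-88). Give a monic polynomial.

Apply the Euclidean algorithm:
  3x⁵-15x⁴-267x³+795x²+1236x-17952 = (3x³-6x²-21x+204)(x²-3x-88) + (0)
The last nonzero remainder x²-3x-88 is already monic.

x²-3x-88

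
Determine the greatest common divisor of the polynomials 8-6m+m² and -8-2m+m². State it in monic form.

-4+m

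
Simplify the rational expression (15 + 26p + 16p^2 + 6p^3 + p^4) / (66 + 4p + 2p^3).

By polynomial division,
  p^4 + 6p^3 + 16p^2 + 26p + 15 = ((1/2)p + 3)(2p^3 + 4p + 66) + (14p^2 - 19p - 183)
  2p^3 + 4p + 66 = ((1/7)p + 19/98)(14p^2 - 19p - 183) + ((3315/98)p + 9945/98)
  14p^2 - 19p - 183 = ((1372/3315)p - 5978/3315)((3315/98)p + 9945/98) + (0)
Last nonzero remainder: (3315/98)p + 9945/98. Dividing through by 3315/98 gives the monic gcd p + 3.
Cancel p + 3 from numerator and denominator to get the reduced form.

(5 + 7p + 3p^2 + p^3)/(22 - 6p + 2p^2)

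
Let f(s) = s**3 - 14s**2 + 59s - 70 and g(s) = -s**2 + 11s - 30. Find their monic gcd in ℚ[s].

Repeated division with remainder:
  s**3 - 14s**2 + 59s - 70 = (-s + 3)(-s**2 + 11s - 30) + (-4s + 20)
  -s**2 + 11s - 30 = ((1/4)s - 3/2)(-4s + 20) + (0)
Last nonzero remainder: -4s + 20. Dividing through by -4 gives the monic gcd s - 5.

s - 5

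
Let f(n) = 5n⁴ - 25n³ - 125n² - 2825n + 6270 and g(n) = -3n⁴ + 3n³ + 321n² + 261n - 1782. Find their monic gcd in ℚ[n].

Repeated division with remainder:
  5n⁴ - 25n³ - 125n² - 2825n + 6270 = (-5/3)(-3n⁴ + 3n³ + 321n² + 261n - 1782) + (-20n³ + 410n² - 2390n + 3300)
  -3n⁴ + 3n³ + 321n² + 261n - 1782 = ((3/20)n + 117/40)(-20n³ + 410n² - 2390n + 3300) + (-(2079/4)n² + (27027/4)n - 22869/2)
  -20n³ + 410n² - 2390n + 3300 = ((80/2079)n - 200/693)(-(2079/4)n² + (27027/4)n - 22869/2) + (0)
Last nonzero remainder: -(2079/4)n² + (27027/4)n - 22869/2. Dividing through by -2079/4 gives the monic gcd n² - 13n + 22.

n² - 13n + 22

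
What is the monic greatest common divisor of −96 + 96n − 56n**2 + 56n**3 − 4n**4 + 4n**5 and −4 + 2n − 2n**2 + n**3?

2 + n**2

By polynomial division,
  4n**5 − 4n**4 + 56n**3 − 56n**2 + 96n − 96 = (4n**2 + 4n + 56)(n**3 − 2n**2 + 2n − 4) + (64n**2 + 128)
  n**3 − 2n**2 + 2n − 4 = ((1/64)n − 1/32)(64n**2 + 128) + (0)
Last nonzero remainder: 64n**2 + 128. Dividing through by 64 gives the monic gcd n**2 + 2.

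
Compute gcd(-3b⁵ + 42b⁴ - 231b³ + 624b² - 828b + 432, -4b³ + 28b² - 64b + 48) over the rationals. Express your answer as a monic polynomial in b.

b³ - 7b² + 16b - 12

Apply the Euclidean algorithm:
  -3b⁵ + 42b⁴ - 231b³ + 624b² - 828b + 432 = ((3/4)b² - (21/4)b + 9)(-4b³ + 28b² - 64b + 48) + (0)
Last nonzero remainder: -4b³ + 28b² - 64b + 48. Dividing through by -4 gives the monic gcd b³ - 7b² + 16b - 12.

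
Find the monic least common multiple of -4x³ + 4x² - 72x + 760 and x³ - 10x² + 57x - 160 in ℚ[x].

x⁵ - 6x⁴ + 55x³ - 312x² + 1526x - 6080

Euclidean algorithm in ℚ[x]:
  -4x³ + 4x² - 72x + 760 = (-4)(x³ - 10x² + 57x - 160) + (-36x² + 156x + 120)
  x³ - 10x² + 57x - 160 = (-(1/36)x + 17/108)(-36x² + 156x + 120) + ((322/9)x - 1610/9)
  -36x² + 156x + 120 = (-(162/161)x - 108/161)((322/9)x - 1610/9) + (0)
Last nonzero remainder: (322/9)x - 1610/9. Dividing through by 322/9 gives the monic gcd x - 5.
Then lcm(f, g) = f·g / gcd(f, g); expanding and making the result monic gives the answer.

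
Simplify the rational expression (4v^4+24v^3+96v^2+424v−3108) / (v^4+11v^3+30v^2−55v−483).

(4v^2+8v+148)/(v^2+7v+23)

Euclidean algorithm in ℚ[v]:
  4v^4+24v^3+96v^2+424v−3108 = (4)(v^4+11v^3+30v^2−55v−483) + (−20v^3−24v^2+644v−1176)
  v^4+11v^3+30v^2−55v−483 = (−(1/20)v−49/100)(−20v^3−24v^2+644v−1176) + ((1261/25)v^2+(5044/25)v−26481/25)
  −20v^3−24v^2+644v−1176 = (−(500/1261)v+1400/1261)((1261/25)v^2+(5044/25)v−26481/25) + (0)
Last nonzero remainder: (1261/25)v^2+(5044/25)v−26481/25. Dividing through by 1261/25 gives the monic gcd v^2+4v−21.
Cancel v^2+4v−21 from numerator and denominator to get the reduced form.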